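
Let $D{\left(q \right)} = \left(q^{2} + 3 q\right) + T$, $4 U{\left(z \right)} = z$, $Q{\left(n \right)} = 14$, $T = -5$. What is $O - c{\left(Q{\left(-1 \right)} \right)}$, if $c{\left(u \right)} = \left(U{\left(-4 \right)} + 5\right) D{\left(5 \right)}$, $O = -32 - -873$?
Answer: $701$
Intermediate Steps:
$U{\left(z \right)} = \frac{z}{4}$
$D{\left(q \right)} = -5 + q^{2} + 3 q$ ($D{\left(q \right)} = \left(q^{2} + 3 q\right) - 5 = -5 + q^{2} + 3 q$)
$O = 841$ ($O = -32 + 873 = 841$)
$c{\left(u \right)} = 140$ ($c{\left(u \right)} = \left(\frac{1}{4} \left(-4\right) + 5\right) \left(-5 + 5^{2} + 3 \cdot 5\right) = \left(-1 + 5\right) \left(-5 + 25 + 15\right) = 4 \cdot 35 = 140$)
$O - c{\left(Q{\left(-1 \right)} \right)} = 841 - 140 = 701$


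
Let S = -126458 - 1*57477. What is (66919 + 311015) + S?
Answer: 193999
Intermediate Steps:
S = -183935 (S = -126458 - 57477 = -183935)
(66919 + 311015) + S = (66919 + 311015) - 183935 = 377934 - 183935 = 193999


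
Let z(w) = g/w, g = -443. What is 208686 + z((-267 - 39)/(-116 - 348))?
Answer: 31826182/153 ≈ 2.0801e+5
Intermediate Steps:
z(w) = -443/w
208686 + z((-267 - 39)/(-116 - 348)) = 208686 - 443*(-116 - 348)/(-267 - 39) = 208686 - 443/((-306/(-464))) = 208686 - 443/((-306*(-1/464))) = 208686 - 443/153/232 = 208686 - 443*232/153 = 208686 - 102776/153 = 31826182/153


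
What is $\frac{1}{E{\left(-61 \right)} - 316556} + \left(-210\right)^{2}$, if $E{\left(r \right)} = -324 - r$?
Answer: $\frac{13971717899}{316819} \approx 44100.0$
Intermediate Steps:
$\frac{1}{E{\left(-61 \right)} - 316556} + \left(-210\right)^{2} = \frac{1}{\left(-324 - -61\right) - 316556} + \left(-210\right)^{2} = \frac{1}{\left(-324 + 61\right) - 316556} + 44100 = \frac{1}{-263 - 316556} + 44100 = \frac{1}{-316819} + 44100 = - \frac{1}{316819} + 44100 = \frac{13971717899}{316819}$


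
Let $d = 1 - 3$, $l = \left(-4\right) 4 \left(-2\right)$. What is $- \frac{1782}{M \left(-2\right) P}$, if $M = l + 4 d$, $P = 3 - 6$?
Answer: $- \frac{99}{8} \approx -12.375$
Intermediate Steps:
$l = 32$ ($l = \left(-16\right) \left(-2\right) = 32$)
$d = -2$
$P = -3$
$M = 24$ ($M = 32 + 4 \left(-2\right) = 32 - 8 = 24$)
$- \frac{1782}{M \left(-2\right) P} = - \frac{1782}{24 \left(-2\right) \left(-3\right)} = - \frac{1782}{\left(-48\right) \left(-3\right)} = - \frac{1782}{144} = \left(-1782\right) \frac{1}{144} = - \frac{99}{8}$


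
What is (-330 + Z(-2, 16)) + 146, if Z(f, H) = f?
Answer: -186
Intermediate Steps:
(-330 + Z(-2, 16)) + 146 = (-330 - 2) + 146 = -332 + 146 = -186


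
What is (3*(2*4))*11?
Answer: 264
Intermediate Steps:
(3*(2*4))*11 = (3*8)*11 = 24*11 = 264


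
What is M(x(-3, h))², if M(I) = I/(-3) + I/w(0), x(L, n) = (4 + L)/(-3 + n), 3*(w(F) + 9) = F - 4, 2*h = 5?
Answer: 6400/8649 ≈ 0.73997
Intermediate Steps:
h = 5/2 (h = (½)*5 = 5/2 ≈ 2.5000)
w(F) = -31/3 + F/3 (w(F) = -9 + (F - 4)/3 = -9 + (-4 + F)/3 = -9 + (-4/3 + F/3) = -31/3 + F/3)
x(L, n) = (4 + L)/(-3 + n)
M(I) = -40*I/93 (M(I) = I/(-3) + I/(-31/3 + (⅓)*0) = I*(-⅓) + I/(-31/3 + 0) = -I/3 + I/(-31/3) = -I/3 + I*(-3/31) = -I/3 - 3*I/31 = -40*I/93)
M(x(-3, h))² = (-40*(4 - 3)/(93*(-3 + 5/2)))² = (-40/(93*(-½)))² = (-(-80)/93)² = (-40/93*(-2))² = (80/93)² = 6400/8649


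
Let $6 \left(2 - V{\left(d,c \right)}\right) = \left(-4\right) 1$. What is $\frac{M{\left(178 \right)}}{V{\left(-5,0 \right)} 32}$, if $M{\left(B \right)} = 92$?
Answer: $\frac{69}{64} \approx 1.0781$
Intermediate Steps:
$V{\left(d,c \right)} = \frac{8}{3}$ ($V{\left(d,c \right)} = 2 - \frac{\left(-4\right) 1}{6} = 2 - - \frac{2}{3} = 2 + \frac{2}{3} = \frac{8}{3}$)
$\frac{M{\left(178 \right)}}{V{\left(-5,0 \right)} 32} = \frac{92}{\frac{8}{3} \cdot 32} = \frac{92}{\frac{256}{3}} = 92 \cdot \frac{3}{256} = \frac{69}{64}$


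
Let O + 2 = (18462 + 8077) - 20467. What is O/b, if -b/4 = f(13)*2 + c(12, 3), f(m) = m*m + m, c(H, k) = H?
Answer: -3035/752 ≈ -4.0359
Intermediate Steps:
f(m) = m + m**2 (f(m) = m**2 + m = m + m**2)
b = -1504 (b = -4*((13*(1 + 13))*2 + 12) = -4*((13*14)*2 + 12) = -4*(182*2 + 12) = -4*(364 + 12) = -4*376 = -1504)
O = 6070 (O = -2 + ((18462 + 8077) - 20467) = -2 + (26539 - 20467) = -2 + 6072 = 6070)
O/b = 6070/(-1504) = 6070*(-1/1504) = -3035/752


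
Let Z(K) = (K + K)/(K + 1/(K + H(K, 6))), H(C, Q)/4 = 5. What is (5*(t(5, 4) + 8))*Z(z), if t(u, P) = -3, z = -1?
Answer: 475/9 ≈ 52.778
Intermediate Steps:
H(C, Q) = 20 (H(C, Q) = 4*5 = 20)
Z(K) = 2*K/(K + 1/(20 + K)) (Z(K) = (K + K)/(K + 1/(K + 20)) = (2*K)/(K + 1/(20 + K)) = 2*K/(K + 1/(20 + K)))
(5*(t(5, 4) + 8))*Z(z) = (5*(-3 + 8))*(2*(-1)*(20 - 1)/(1 + (-1)**2 + 20*(-1))) = (5*5)*(2*(-1)*19/(1 + 1 - 20)) = 25*(2*(-1)*19/(-18)) = 25*(2*(-1)*(-1/18)*19) = 25*(19/9) = 475/9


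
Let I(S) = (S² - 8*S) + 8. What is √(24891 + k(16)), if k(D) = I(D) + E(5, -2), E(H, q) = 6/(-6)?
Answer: √25026 ≈ 158.20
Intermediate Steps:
E(H, q) = -1 (E(H, q) = 6*(-⅙) = -1)
I(S) = 8 + S² - 8*S
k(D) = 7 + D² - 8*D (k(D) = (8 + D² - 8*D) - 1 = 7 + D² - 8*D)
√(24891 + k(16)) = √(24891 + (7 + 16² - 8*16)) = √(24891 + (7 + 256 - 128)) = √(24891 + 135) = √25026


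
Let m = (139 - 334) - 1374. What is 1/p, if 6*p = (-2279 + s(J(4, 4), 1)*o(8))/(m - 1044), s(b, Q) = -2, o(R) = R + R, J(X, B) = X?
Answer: 15678/2311 ≈ 6.7841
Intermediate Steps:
o(R) = 2*R
m = -1569 (m = -195 - 1374 = -1569)
p = 2311/15678 (p = ((-2279 - 4*8)/(-1569 - 1044))/6 = ((-2279 - 2*16)/(-2613))/6 = ((-2279 - 32)*(-1/2613))/6 = (-2311*(-1/2613))/6 = (⅙)*(2311/2613) = 2311/15678 ≈ 0.14740)
1/p = 1/(2311/15678) = 15678/2311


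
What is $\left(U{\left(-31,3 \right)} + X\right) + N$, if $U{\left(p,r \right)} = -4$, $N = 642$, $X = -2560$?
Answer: $-1922$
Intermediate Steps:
$\left(U{\left(-31,3 \right)} + X\right) + N = \left(-4 - 2560\right) + 642 = -2564 + 642 = -1922$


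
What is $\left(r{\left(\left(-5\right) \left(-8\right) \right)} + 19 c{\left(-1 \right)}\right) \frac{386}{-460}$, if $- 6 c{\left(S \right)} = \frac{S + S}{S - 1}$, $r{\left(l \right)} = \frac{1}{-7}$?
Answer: $\frac{26827}{9660} \approx 2.7771$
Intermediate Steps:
$r{\left(l \right)} = - \frac{1}{7}$
$c{\left(S \right)} = - \frac{S}{3 \left(-1 + S\right)}$ ($c{\left(S \right)} = - \frac{\left(S + S\right) \frac{1}{S - 1}}{6} = - \frac{2 S \frac{1}{-1 + S}}{6} = - \frac{S}{3 \left(-1 + S\right)}$)
$\left(r{\left(\left(-5\right) \left(-8\right) \right)} + 19 c{\left(-1 \right)}\right) \frac{386}{-460} = \left(- \frac{1}{7} + 19 \left(\left(-1\right) \left(-1\right) \frac{1}{-3 + 3 \left(-1\right)}\right)\right) \frac{386}{-460} = \left(- \frac{1}{7} + 19 \left(\left(-1\right) \left(-1\right) \frac{1}{-3 - 3}\right)\right) 386 \left(- \frac{1}{460}\right) = \left(- \frac{1}{7} + 19 \left(\left(-1\right) \left(-1\right) \frac{1}{-6}\right)\right) \left(- \frac{193}{230}\right) = \left(- \frac{1}{7} + 19 \left(\left(-1\right) \left(-1\right) \left(- \frac{1}{6}\right)\right)\right) \left(- \frac{193}{230}\right) = \left(- \frac{1}{7} + 19 \left(- \frac{1}{6}\right)\right) \left(- \frac{193}{230}\right) = \left(- \frac{1}{7} - \frac{19}{6}\right) \left(- \frac{193}{230}\right) = \left(- \frac{139}{42}\right) \left(- \frac{193}{230}\right) = \frac{26827}{9660}$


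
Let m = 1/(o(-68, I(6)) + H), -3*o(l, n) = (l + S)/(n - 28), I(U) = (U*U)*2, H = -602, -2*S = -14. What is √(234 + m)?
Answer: √1475321238510/79403 ≈ 15.297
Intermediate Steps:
S = 7 (S = -½*(-14) = 7)
I(U) = 2*U² (I(U) = U²*2 = 2*U²)
o(l, n) = -(7 + l)/(3*(-28 + n)) (o(l, n) = -(l + 7)/(3*(n - 28)) = -(7 + l)/(3*(-28 + n)))
m = -132/79403 (m = 1/((-7 - 1*(-68))/(3*(-28 + 2*6²)) - 602) = 1/((-7 + 68)/(3*(-28 + 2*36)) - 602) = 1/((⅓)*61/(-28 + 72) - 602) = 1/((⅓)*61/44 - 602) = 1/((⅓)*(1/44)*61 - 602) = 1/(61/132 - 602) = 1/(-79403/132) = -132/79403 ≈ -0.0016624)
√(234 + m) = √(234 - 132/79403) = √(18580170/79403) = √1475321238510/79403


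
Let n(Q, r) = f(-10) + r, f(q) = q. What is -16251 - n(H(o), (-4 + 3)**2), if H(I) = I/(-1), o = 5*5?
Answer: -16242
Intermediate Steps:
o = 25
H(I) = -I (H(I) = I*(-1) = -I)
n(Q, r) = -10 + r
-16251 - n(H(o), (-4 + 3)**2) = -16251 - (-10 + (-4 + 3)**2) = -16251 - (-10 + (-1)**2) = -16251 - (-10 + 1) = -16251 - 1*(-9) = -16251 + 9 = -16242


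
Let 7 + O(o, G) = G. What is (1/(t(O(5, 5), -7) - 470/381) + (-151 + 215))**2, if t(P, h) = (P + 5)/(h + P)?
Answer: 158986881/39601 ≈ 4014.7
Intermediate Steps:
O(o, G) = -7 + G
t(P, h) = (5 + P)/(P + h)
(1/(t(O(5, 5), -7) - 470/381) + (-151 + 215))**2 = (1/((5 + (-7 + 5))/((-7 + 5) - 7) - 470/381) + (-151 + 215))**2 = (1/((5 - 2)/(-2 - 7) - 470*1/381) + 64)**2 = (1/(3/(-9) - 470/381) + 64)**2 = (1/(-1/9*3 - 470/381) + 64)**2 = (1/(-1/3 - 470/381) + 64)**2 = (1/(-199/127) + 64)**2 = (-127/199 + 64)**2 = (12609/199)**2 = 158986881/39601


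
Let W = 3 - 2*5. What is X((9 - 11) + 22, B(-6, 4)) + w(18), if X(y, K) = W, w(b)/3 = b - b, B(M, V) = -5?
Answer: -7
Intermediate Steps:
w(b) = 0 (w(b) = 3*(b - b) = 3*0 = 0)
W = -7 (W = 3 - 10 = -7)
X(y, K) = -7
X((9 - 11) + 22, B(-6, 4)) + w(18) = -7 + 0 = -7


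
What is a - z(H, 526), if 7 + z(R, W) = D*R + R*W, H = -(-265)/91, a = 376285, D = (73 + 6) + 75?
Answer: 34062372/91 ≈ 3.7431e+5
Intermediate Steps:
D = 154 (D = 79 + 75 = 154)
H = 265/91 (H = -(-265)/91 = -5*(-53/91) = 265/91 ≈ 2.9121)
z(R, W) = -7 + 154*R + R*W (z(R, W) = -7 + (154*R + R*W) = -7 + 154*R + R*W)
a - z(H, 526) = 376285 - (-7 + 154*(265/91) + (265/91)*526) = 376285 - (-7 + 5830/13 + 139390/91) = 376285 - 1*179563/91 = 376285 - 179563/91 = 34062372/91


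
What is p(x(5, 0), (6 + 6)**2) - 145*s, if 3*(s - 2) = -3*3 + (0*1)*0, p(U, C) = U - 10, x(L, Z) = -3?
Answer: 132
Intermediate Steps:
p(U, C) = -10 + U
s = -1 (s = 2 + (-3*3 + (0*1)*0)/3 = 2 + (-9 + 0*0)/3 = 2 + (-9 + 0)/3 = 2 + (1/3)*(-9) = 2 - 3 = -1)
p(x(5, 0), (6 + 6)**2) - 145*s = (-10 - 3) - 145*(-1) = -13 + 145 = 132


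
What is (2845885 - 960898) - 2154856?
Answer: -269869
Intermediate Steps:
(2845885 - 960898) - 2154856 = 1884987 - 2154856 = -269869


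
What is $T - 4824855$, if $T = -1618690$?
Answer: $-6443545$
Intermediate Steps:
$T - 4824855 = -1618690 - 4824855 = -6443545$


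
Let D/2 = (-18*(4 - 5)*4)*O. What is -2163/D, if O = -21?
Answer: 103/144 ≈ 0.71528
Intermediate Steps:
D = -3024 (D = 2*(-18*(4 - 5)*4*(-21)) = 2*(-(-18)*4*(-21)) = 2*(-18*(-4)*(-21)) = 2*(72*(-21)) = 2*(-1512) = -3024)
-2163/D = -2163/(-3024) = -2163*(-1/3024) = 103/144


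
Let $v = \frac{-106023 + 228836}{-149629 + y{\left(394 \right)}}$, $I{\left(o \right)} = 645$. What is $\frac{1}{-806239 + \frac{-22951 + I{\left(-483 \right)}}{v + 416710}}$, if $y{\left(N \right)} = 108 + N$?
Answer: $- \frac{62142589357}{50101782427025185} \approx -1.2403 \cdot 10^{-6}$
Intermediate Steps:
$v = - \frac{122813}{149127}$ ($v = \frac{-106023 + 228836}{-149629 + \left(108 + 394\right)} = \frac{122813}{-149629 + 502} = \frac{122813}{-149127} = 122813 \left(- \frac{1}{149127}\right) = - \frac{122813}{149127} \approx -0.82355$)
$\frac{1}{-806239 + \frac{-22951 + I{\left(-483 \right)}}{v + 416710}} = \frac{1}{-806239 + \frac{-22951 + 645}{- \frac{122813}{149127} + 416710}} = \frac{1}{-806239 - \frac{22306}{\frac{62142589357}{149127}}} = \frac{1}{-806239 - \frac{3326426862}{62142589357}} = \frac{1}{- \frac{50101782427025185}{62142589357}} = - \frac{62142589357}{50101782427025185}$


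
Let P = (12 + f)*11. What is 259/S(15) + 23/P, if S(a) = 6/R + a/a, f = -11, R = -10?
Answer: 14291/22 ≈ 649.59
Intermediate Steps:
S(a) = 2/5 (S(a) = 6/(-10) + a/a = 6*(-1/10) + 1 = -3/5 + 1 = 2/5)
P = 11 (P = (12 - 11)*11 = 1*11 = 11)
259/S(15) + 23/P = 259/(2/5) + 23/11 = 259*(5/2) + 23*(1/11) = 1295/2 + 23/11 = 14291/22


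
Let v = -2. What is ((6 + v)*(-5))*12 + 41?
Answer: -199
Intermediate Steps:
((6 + v)*(-5))*12 + 41 = ((6 - 2)*(-5))*12 + 41 = (4*(-5))*12 + 41 = -20*12 + 41 = -240 + 41 = -199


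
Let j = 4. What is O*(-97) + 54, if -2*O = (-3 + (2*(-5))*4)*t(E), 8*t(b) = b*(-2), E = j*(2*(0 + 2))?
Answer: 8396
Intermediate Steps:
E = 16 (E = 4*(2*(0 + 2)) = 4*(2*2) = 4*4 = 16)
t(b) = -b/4 (t(b) = (b*(-2))/8 = (-2*b)/8 = -b/4)
O = -86 (O = -(-3 + (2*(-5))*4)*(-1/4*16)/2 = -(-3 - 10*4)*(-4)/2 = -(-3 - 40)*(-4)/2 = -(-43)*(-4)/2 = -1/2*172 = -86)
O*(-97) + 54 = -86*(-97) + 54 = 8342 + 54 = 8396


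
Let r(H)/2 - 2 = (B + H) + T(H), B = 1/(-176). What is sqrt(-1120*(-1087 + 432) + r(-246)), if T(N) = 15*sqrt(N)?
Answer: sqrt(1419304810 + 58080*I*sqrt(246))/44 ≈ 856.22 + 0.27477*I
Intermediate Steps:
B = -1/176 ≈ -0.0056818
r(H) = 351/88 + 2*H + 30*sqrt(H) (r(H) = 4 + 2*((-1/176 + H) + 15*sqrt(H)) = 4 + 2*(-1/176 + H + 15*sqrt(H)) = 4 + (-1/88 + 2*H + 30*sqrt(H)) = 351/88 + 2*H + 30*sqrt(H))
sqrt(-1120*(-1087 + 432) + r(-246)) = sqrt(-1120*(-1087 + 432) + (351/88 + 2*(-246) + 30*sqrt(-246))) = sqrt(-1120*(-655) + (351/88 - 492 + 30*(I*sqrt(246)))) = sqrt(733600 + (351/88 - 492 + 30*I*sqrt(246))) = sqrt(733600 + (-42945/88 + 30*I*sqrt(246))) = sqrt(64513855/88 + 30*I*sqrt(246))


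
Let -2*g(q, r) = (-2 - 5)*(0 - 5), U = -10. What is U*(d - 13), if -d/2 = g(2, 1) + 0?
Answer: -220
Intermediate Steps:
g(q, r) = -35/2 (g(q, r) = -(-2 - 5)*(0 - 5)/2 = -(-7)*(-5)/2 = -1/2*35 = -35/2)
d = 35 (d = -2*(-35/2 + 0) = -2*(-35/2) = 35)
U*(d - 13) = -10*(35 - 13) = -10*22 = -220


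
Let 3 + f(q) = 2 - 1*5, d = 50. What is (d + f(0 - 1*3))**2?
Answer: 1936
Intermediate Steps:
f(q) = -6 (f(q) = -3 + (2 - 1*5) = -3 + (2 - 5) = -3 - 3 = -6)
(d + f(0 - 1*3))**2 = (50 - 6)**2 = 44**2 = 1936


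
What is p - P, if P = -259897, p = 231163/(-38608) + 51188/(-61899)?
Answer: 621084679846183/2389796592 ≈ 2.5989e+5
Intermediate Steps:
p = -16285024841/2389796592 (p = 231163*(-1/38608) + 51188*(-1/61899) = -231163/38608 - 51188/61899 = -16285024841/2389796592 ≈ -6.8144)
p - P = -16285024841/2389796592 - 1*(-259897) = -16285024841/2389796592 + 259897 = 621084679846183/2389796592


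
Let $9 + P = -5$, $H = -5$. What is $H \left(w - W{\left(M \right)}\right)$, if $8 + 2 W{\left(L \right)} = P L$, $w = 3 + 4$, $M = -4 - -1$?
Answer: $50$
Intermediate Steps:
$P = -14$ ($P = -9 - 5 = -14$)
$M = -3$ ($M = -4 + 1 = -3$)
$w = 7$
$W{\left(L \right)} = -4 - 7 L$ ($W{\left(L \right)} = -4 + \frac{\left(-14\right) L}{2} = -4 - 7 L$)
$H \left(w - W{\left(M \right)}\right) = - 5 \left(7 - \left(-4 - -21\right)\right) = - 5 \left(7 - \left(-4 + 21\right)\right) = - 5 \left(7 - 17\right) = \left(-5\right) \left(-10\right) = 50$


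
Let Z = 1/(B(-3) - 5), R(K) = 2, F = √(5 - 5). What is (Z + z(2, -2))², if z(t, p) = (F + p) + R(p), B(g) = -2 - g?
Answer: 1/16 ≈ 0.062500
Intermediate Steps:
F = 0 (F = √0 = 0)
z(t, p) = 2 + p (z(t, p) = (0 + p) + 2 = p + 2 = 2 + p)
Z = -¼ (Z = 1/((-2 - 1*(-3)) - 5) = 1/((-2 + 3) - 5) = 1/(1 - 5) = 1/(-4) = -¼ ≈ -0.25000)
(Z + z(2, -2))² = (-¼ + (2 - 2))² = (-¼ + 0)² = (-¼)² = 1/16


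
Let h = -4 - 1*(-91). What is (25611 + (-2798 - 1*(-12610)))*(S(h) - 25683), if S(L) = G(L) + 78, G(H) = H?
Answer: -903924114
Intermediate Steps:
h = 87 (h = -4 + 91 = 87)
S(L) = 78 + L (S(L) = L + 78 = 78 + L)
(25611 + (-2798 - 1*(-12610)))*(S(h) - 25683) = (25611 + (-2798 - 1*(-12610)))*((78 + 87) - 25683) = (25611 + (-2798 + 12610))*(165 - 25683) = (25611 + 9812)*(-25518) = 35423*(-25518) = -903924114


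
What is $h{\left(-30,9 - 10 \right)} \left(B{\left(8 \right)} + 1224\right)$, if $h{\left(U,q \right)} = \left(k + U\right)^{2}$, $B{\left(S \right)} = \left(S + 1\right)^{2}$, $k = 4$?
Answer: $882180$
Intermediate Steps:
$B{\left(S \right)} = \left(1 + S\right)^{2}$
$h{\left(U,q \right)} = \left(4 + U\right)^{2}$
$h{\left(-30,9 - 10 \right)} \left(B{\left(8 \right)} + 1224\right) = \left(4 - 30\right)^{2} \left(\left(1 + 8\right)^{2} + 1224\right) = \left(-26\right)^{2} \left(9^{2} + 1224\right) = 676 \left(81 + 1224\right) = 676 \cdot 1305 = 882180$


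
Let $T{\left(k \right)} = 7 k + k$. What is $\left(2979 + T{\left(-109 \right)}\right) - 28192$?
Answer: $-26085$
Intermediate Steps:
$T{\left(k \right)} = 8 k$
$\left(2979 + T{\left(-109 \right)}\right) - 28192 = \left(2979 + 8 \left(-109\right)\right) - 28192 = \left(2979 - 872\right) - 28192 = 2107 - 28192 = -26085$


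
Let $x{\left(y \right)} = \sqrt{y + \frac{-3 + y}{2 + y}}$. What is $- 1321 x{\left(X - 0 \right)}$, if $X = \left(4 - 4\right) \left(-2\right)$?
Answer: $- \frac{1321 i \sqrt{6}}{2} \approx - 1617.9 i$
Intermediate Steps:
$X = 0$ ($X = 0 \left(-2\right) = 0$)
$x{\left(y \right)} = \sqrt{y + \frac{-3 + y}{2 + y}}$
$- 1321 x{\left(X - 0 \right)} = - 1321 \sqrt{\frac{-3 + \left(0 - 0\right) + \left(0 - 0\right) \left(2 + \left(0 - 0\right)\right)}{2 + \left(0 - 0\right)}} = - 1321 \sqrt{\frac{-3 + \left(0 + 0\right) + \left(0 + 0\right) \left(2 + \left(0 + 0\right)\right)}{2 + \left(0 + 0\right)}} = - 1321 \sqrt{\frac{-3 + 0 + 0 \left(2 + 0\right)}{2 + 0}} = - 1321 \sqrt{\frac{-3 + 0 + 0 \cdot 2}{2}} = - 1321 \sqrt{\frac{-3 + 0 + 0}{2}} = - 1321 \sqrt{\frac{1}{2} \left(-3\right)} = - 1321 \sqrt{- \frac{3}{2}} = - 1321 \frac{i \sqrt{6}}{2} = - \frac{1321 i \sqrt{6}}{2}$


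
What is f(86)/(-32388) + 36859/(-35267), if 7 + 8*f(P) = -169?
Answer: -596506709/571113798 ≈ -1.0445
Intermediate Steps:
f(P) = -22 (f(P) = -7/8 + (⅛)*(-169) = -7/8 - 169/8 = -22)
f(86)/(-32388) + 36859/(-35267) = -22/(-32388) + 36859/(-35267) = -22*(-1/32388) + 36859*(-1/35267) = 11/16194 - 36859/35267 = -596506709/571113798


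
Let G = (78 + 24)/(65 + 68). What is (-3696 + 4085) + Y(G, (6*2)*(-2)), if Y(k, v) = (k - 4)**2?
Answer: 7065921/17689 ≈ 399.45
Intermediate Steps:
G = 102/133 ≈ 0.76692
Y(k, v) = (-4 + k)**2
(-3696 + 4085) + Y(G, (6*2)*(-2)) = (-3696 + 4085) + (-4 + 102/133)**2 = 389 + (-430/133)**2 = 389 + 184900/17689 = 7065921/17689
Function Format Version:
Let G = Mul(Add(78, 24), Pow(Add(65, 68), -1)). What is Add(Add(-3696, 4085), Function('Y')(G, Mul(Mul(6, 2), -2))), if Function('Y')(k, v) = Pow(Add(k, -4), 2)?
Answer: Rational(7065921, 17689) ≈ 399.45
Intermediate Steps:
G = Rational(102, 133) (G = Mul(102, Pow(133, -1)) = Mul(102, Rational(1, 133)) = Rational(102, 133) ≈ 0.76692)
Function('Y')(k, v) = Pow(Add(-4, k), 2)
Add(Add(-3696, 4085), Function('Y')(G, Mul(Mul(6, 2), -2))) = Add(Add(-3696, 4085), Pow(Add(-4, Rational(102, 133)), 2)) = Add(389, Pow(Rational(-430, 133), 2)) = Add(389, Rational(184900, 17689)) = Rational(7065921, 17689)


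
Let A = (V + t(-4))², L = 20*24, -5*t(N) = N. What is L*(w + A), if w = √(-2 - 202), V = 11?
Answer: 334176/5 + 960*I*√51 ≈ 66835.0 + 6855.8*I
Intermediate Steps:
w = 2*I*√51 (w = √(-204) = 2*I*√51 ≈ 14.283*I)
t(N) = -N/5
L = 480
A = 3481/25 (A = (11 - ⅕*(-4))² = (11 + ⅘)² = (59/5)² = 3481/25 ≈ 139.24)
L*(w + A) = 480*(2*I*√51 + 3481/25) = 480*(3481/25 + 2*I*√51) = 334176/5 + 960*I*√51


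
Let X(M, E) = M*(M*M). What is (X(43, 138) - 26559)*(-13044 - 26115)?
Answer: -2073390732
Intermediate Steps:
X(M, E) = M³ (X(M, E) = M*M² = M³)
(X(43, 138) - 26559)*(-13044 - 26115) = (43³ - 26559)*(-13044 - 26115) = (79507 - 26559)*(-39159) = 52948*(-39159) = -2073390732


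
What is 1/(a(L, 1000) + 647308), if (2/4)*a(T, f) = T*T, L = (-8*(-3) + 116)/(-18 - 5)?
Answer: 529/342465132 ≈ 1.5447e-6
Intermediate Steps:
L = -140/23 (L = (24 + 116)/(-23) = 140*(-1/23) = -140/23 ≈ -6.0870)
a(T, f) = 2*T² (a(T, f) = 2*(T*T) = 2*T²)
1/(a(L, 1000) + 647308) = 1/(2*(-140/23)² + 647308) = 1/(2*(19600/529) + 647308) = 1/(39200/529 + 647308) = 1/(342465132/529) = 529/342465132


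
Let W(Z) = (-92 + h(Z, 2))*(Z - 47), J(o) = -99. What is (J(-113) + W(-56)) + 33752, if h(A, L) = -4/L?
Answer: 43335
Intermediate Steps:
W(Z) = 4418 - 94*Z (W(Z) = (-92 - 4/2)*(Z - 47) = (-92 - 4*1/2)*(-47 + Z) = (-92 - 2)*(-47 + Z) = -94*(-47 + Z) = 4418 - 94*Z)
(J(-113) + W(-56)) + 33752 = (-99 + (4418 - 94*(-56))) + 33752 = (-99 + (4418 + 5264)) + 33752 = (-99 + 9682) + 33752 = 9583 + 33752 = 43335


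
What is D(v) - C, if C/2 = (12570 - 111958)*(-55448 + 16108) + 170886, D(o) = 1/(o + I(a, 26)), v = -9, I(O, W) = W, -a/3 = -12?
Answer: -132943223403/17 ≈ -7.8202e+9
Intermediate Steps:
a = 36 (a = -3*(-12) = 36)
D(o) = 1/(26 + o) (D(o) = 1/(o + 26) = 1/(26 + o))
C = 7820189612 (C = 2*((12570 - 111958)*(-55448 + 16108) + 170886) = 2*(-99388*(-39340) + 170886) = 2*(3909923920 + 170886) = 2*3910094806 = 7820189612)
D(v) - C = 1/(26 - 9) - 1*7820189612 = 1/17 - 7820189612 = -132943223403/17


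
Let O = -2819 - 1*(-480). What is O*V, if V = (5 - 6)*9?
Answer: 21051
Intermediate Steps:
O = -2339 (O = -2819 + 480 = -2339)
V = -9 (V = -1*9 = -9)
O*V = -2339*(-9) = 21051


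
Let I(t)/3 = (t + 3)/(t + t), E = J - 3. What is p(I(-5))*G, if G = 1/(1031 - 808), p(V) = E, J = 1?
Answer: -2/223 ≈ -0.0089686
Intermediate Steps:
E = -2 (E = 1 - 3 = -2)
I(t) = 3*(3 + t)/(2*t) (I(t) = 3*((t + 3)/(t + t)) = 3*((3 + t)/((2*t))) = 3*((3 + t)*(1/(2*t))) = 3*((3 + t)/(2*t)) = 3*(3 + t)/(2*t))
p(V) = -2
G = 1/223 ≈ 0.0044843
p(I(-5))*G = -2*1/223 = -2/223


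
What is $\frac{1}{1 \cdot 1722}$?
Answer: $\frac{1}{1722} \approx 0.00058072$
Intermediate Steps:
$\frac{1}{1 \cdot 1722} = \frac{1}{1722}$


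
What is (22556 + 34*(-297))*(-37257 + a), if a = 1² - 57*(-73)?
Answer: -412297510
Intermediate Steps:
a = 4162 (a = 1 + 4161 = 4162)
(22556 + 34*(-297))*(-37257 + a) = (22556 + 34*(-297))*(-37257 + 4162) = (22556 - 10098)*(-33095) = 12458*(-33095) = -412297510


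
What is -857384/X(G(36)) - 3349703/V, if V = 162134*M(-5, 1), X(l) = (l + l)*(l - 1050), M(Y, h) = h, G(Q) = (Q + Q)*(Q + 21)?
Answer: -750953511871/36287951724 ≈ -20.694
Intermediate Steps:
G(Q) = 2*Q*(21 + Q) (G(Q) = (2*Q)*(21 + Q) = 2*Q*(21 + Q))
X(l) = 2*l*(-1050 + l) (X(l) = (2*l)*(-1050 + l) = 2*l*(-1050 + l))
V = 162134 (V = 162134*1 = 162134)
-857384/X(G(36)) - 3349703/V = -857384*1/(144*(-1050 + 2*36*(21 + 36))*(21 + 36)) - 3349703/162134 = -857384*1/(8208*(-1050 + 2*36*57)) - 3349703*1/162134 = -857384*1/(8208*(-1050 + 4104)) - 478529/23162 = -857384/(2*4104*3054) - 478529/23162 = -857384/25067232 - 478529/23162 = -857384*1/25067232 - 478529/23162 = -107173/3133404 - 478529/23162 = -750953511871/36287951724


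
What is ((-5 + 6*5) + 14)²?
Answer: 1521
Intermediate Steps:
((-5 + 6*5) + 14)² = ((-5 + 30) + 14)² = (25 + 14)² = 39² = 1521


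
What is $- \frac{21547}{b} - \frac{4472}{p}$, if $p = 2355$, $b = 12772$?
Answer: $- \frac{107859569}{30078060} \approx -3.586$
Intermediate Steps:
$- \frac{21547}{b} - \frac{4472}{p} = - \frac{21547}{12772} - \frac{4472}{2355} = - \frac{107859569}{30078060}$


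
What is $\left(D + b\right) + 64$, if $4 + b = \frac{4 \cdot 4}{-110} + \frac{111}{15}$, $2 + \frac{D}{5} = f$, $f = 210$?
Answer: $\frac{60899}{55} \approx 1107.3$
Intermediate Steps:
$D = 1040$ ($D = -10 + 5 \cdot 210 = -10 + 1050 = 1040$)
$b = \frac{179}{55}$ ($b = -4 + \left(\frac{4 \cdot 4}{-110} + \frac{111}{15}\right) = -4 + \left(16 \left(- \frac{1}{110}\right) + 111 \cdot \frac{1}{15}\right) = -4 + \left(- \frac{8}{55} + \frac{37}{5}\right) = -4 + \frac{399}{55} = \frac{179}{55} \approx 3.2545$)
$\left(D + b\right) + 64 = \left(1040 + \frac{179}{55}\right) + 64 = \frac{57379}{55} + 64 = \frac{60899}{55}$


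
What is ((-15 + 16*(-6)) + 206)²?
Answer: 9025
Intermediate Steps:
((-15 + 16*(-6)) + 206)² = ((-15 - 96) + 206)² = (-111 + 206)² = 95² = 9025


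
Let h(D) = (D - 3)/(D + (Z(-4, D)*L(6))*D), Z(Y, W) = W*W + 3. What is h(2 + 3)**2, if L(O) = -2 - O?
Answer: 4/1243225 ≈ 3.2174e-6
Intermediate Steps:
Z(Y, W) = 3 + W**2 (Z(Y, W) = W**2 + 3 = 3 + W**2)
h(D) = (-3 + D)/(D + D*(-24 - 8*D**2)) (h(D) = (D - 3)/(D + ((3 + D**2)*(-2 - 1*6))*D) = (-3 + D)/(D + ((3 + D**2)*(-2 - 6))*D) = (-3 + D)/(D + ((3 + D**2)*(-8))*D) = (-3 + D)/(D + (-24 - 8*D**2)*D) = (-3 + D)/(D + D*(-24 - 8*D**2)))
h(2 + 3)**2 = ((3 - (2 + 3))/((2 + 3)*(23 + 8*(2 + 3)**2)))**2 = ((3 - 1*5)/(5*(23 + 8*5**2)))**2 = ((3 - 5)/(5*(23 + 8*25)))**2 = ((1/5)*(-2)/(23 + 200))**2 = ((1/5)*(-2)/223)**2 = ((1/5)*(1/223)*(-2))**2 = (-2/1115)**2 = 4/1243225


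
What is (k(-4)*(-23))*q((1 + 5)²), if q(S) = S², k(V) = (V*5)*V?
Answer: -2384640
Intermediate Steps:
k(V) = 5*V² (k(V) = (5*V)*V = 5*V²)
(k(-4)*(-23))*q((1 + 5)²) = ((5*(-4)²)*(-23))*((1 + 5)²)² = ((5*16)*(-23))*(6²)² = (80*(-23))*36² = -1840*1296 = -2384640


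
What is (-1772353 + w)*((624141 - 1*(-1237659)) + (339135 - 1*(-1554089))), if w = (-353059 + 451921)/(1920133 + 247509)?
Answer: -7213075736359843168/1083821 ≈ -6.6552e+12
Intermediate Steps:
w = 49431/1083821 (w = 98862/2167642 = 98862*(1/2167642) = 49431/1083821 ≈ 0.045608)
(-1772353 + w)*((624141 - 1*(-1237659)) + (339135 - 1*(-1554089))) = (-1772353 + 49431/1083821)*((624141 - 1*(-1237659)) + (339135 - 1*(-1554089))) = -1920913351382*((624141 + 1237659) + (339135 + 1554089))/1083821 = -1920913351382*(1861800 + 1893224)/1083821 = -1920913351382/1083821*3755024 = -7213075736359843168/1083821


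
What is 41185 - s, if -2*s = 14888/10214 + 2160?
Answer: 215851077/5107 ≈ 42266.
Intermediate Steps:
s = -5519282/5107 (s = -(14888/10214 + 2160)/2 = -(14888*(1/10214) + 2160)/2 = -(7444/5107 + 2160)/2 = -½*11038564/5107 = -5519282/5107 ≈ -1080.7)
41185 - s = 41185 - 1*(-5519282/5107) = 41185 + 5519282/5107 = 215851077/5107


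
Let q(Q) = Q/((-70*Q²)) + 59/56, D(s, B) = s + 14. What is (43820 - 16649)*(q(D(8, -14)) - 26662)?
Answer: -2231166146607/3080 ≈ -7.2440e+8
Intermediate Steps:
D(s, B) = 14 + s
q(Q) = 59/56 - 1/(70*Q) (q(Q) = Q*(-1/(70*Q²)) + 59*(1/56) = -1/(70*Q) + 59/56 = 59/56 - 1/(70*Q))
(43820 - 16649)*(q(D(8, -14)) - 26662) = (43820 - 16649)*((-4 + 295*(14 + 8))/(280*(14 + 8)) - 26662) = 27171*((1/280)*(-4 + 295*22)/22 - 26662) = 27171*((1/280)*(1/22)*(-4 + 6490) - 26662) = 27171*((1/280)*(1/22)*6486 - 26662) = 27171*(3243/3080 - 26662) = 27171*(-82115717/3080) = -2231166146607/3080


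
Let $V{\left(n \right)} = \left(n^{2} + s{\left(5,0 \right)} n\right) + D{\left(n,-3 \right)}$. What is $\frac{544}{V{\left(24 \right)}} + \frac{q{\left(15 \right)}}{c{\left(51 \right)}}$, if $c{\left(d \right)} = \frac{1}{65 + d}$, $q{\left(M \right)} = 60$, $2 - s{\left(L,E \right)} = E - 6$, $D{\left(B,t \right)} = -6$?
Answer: $\frac{2652032}{381} \approx 6960.7$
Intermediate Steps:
$s{\left(L,E \right)} = 8 - E$ ($s{\left(L,E \right)} = 2 - \left(E - 6\right) = 2 - \left(-6 + E\right) = 8 - E$)
$V{\left(n \right)} = -6 + n^{2} + 8 n$ ($V{\left(n \right)} = \left(n^{2} + \left(8 - 0\right) n\right) - 6 = \left(n^{2} + \left(8 + 0\right) n\right) - 6 = \left(n^{2} + 8 n\right) - 6 = -6 + n^{2} + 8 n$)
$\frac{544}{V{\left(24 \right)}} + \frac{q{\left(15 \right)}}{c{\left(51 \right)}} = \frac{544}{-6 + 24^{2} + 8 \cdot 24} + \frac{60}{\frac{1}{65 + 51}} = \frac{544}{-6 + 576 + 192} + \frac{60}{\frac{1}{116}} = \frac{544}{762} + 60 \frac{1}{\frac{1}{116}} = 544 \cdot \frac{1}{762} + 60 \cdot 116 = \frac{272}{381} + 6960 = \frac{2652032}{381}$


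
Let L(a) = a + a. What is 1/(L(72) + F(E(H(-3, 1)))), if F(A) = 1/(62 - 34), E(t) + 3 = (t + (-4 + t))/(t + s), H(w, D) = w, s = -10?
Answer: 28/4033 ≈ 0.0069427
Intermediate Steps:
E(t) = -3 + (-4 + 2*t)/(-10 + t) (E(t) = -3 + (t + (-4 + t))/(t - 10) = -3 + (-4 + 2*t)/(-10 + t))
F(A) = 1/28
L(a) = 2*a
1/(L(72) + F(E(H(-3, 1)))) = 1/(2*72 + 1/28) = 1/(144 + 1/28) = 1/(4033/28) = 28/4033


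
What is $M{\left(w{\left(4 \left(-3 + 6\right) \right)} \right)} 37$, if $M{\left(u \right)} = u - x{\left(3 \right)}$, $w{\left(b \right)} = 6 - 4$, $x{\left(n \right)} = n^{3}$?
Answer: $-925$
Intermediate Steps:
$w{\left(b \right)} = 2$ ($w{\left(b \right)} = 6 - 4 = 2$)
$M{\left(u \right)} = -27 + u$ ($M{\left(u \right)} = u - 3^{3} = u - 27 = -27 + u$)
$M{\left(w{\left(4 \left(-3 + 6\right) \right)} \right)} 37 = \left(-27 + 2\right) 37 = \left(-25\right) 37 = -925$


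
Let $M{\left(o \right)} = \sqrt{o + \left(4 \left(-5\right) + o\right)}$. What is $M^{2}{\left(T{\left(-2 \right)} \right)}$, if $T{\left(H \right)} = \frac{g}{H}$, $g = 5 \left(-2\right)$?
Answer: $-10$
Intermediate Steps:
$g = -10$
$T{\left(H \right)} = - \frac{10}{H}$
$M{\left(o \right)} = \sqrt{-20 + 2 o}$ ($M{\left(o \right)} = \sqrt{o + \left(-20 + o\right)} = \sqrt{-20 + 2 o}$)
$M^{2}{\left(T{\left(-2 \right)} \right)} = \left(\sqrt{-20 + 2 \left(- \frac{10}{-2}\right)}\right)^{2} = \left(\sqrt{-20 + 2 \left(\left(-10\right) \left(- \frac{1}{2}\right)\right)}\right)^{2} = \left(\sqrt{-20 + 2 \cdot 5}\right)^{2} = \left(\sqrt{-20 + 10}\right)^{2} = \left(\sqrt{-10}\right)^{2} = \left(i \sqrt{10}\right)^{2} = -10$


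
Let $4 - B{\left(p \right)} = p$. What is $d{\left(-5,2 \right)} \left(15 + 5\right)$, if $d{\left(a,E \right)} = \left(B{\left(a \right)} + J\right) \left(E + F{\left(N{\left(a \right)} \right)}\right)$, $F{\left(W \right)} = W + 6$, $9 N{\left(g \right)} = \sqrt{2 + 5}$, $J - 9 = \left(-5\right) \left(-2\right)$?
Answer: $4480 + \frac{560 \sqrt{7}}{9} \approx 4644.6$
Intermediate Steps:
$B{\left(p \right)} = 4 - p$
$J = 19$ ($J = 9 - -10 = 9 + 10 = 19$)
$N{\left(g \right)} = \frac{\sqrt{7}}{9}$ ($N{\left(g \right)} = \frac{\sqrt{2 + 5}}{9} = \frac{\sqrt{7}}{9}$)
$F{\left(W \right)} = 6 + W$
$d{\left(a,E \right)} = \left(23 - a\right) \left(6 + E + \frac{\sqrt{7}}{9}\right)$ ($d{\left(a,E \right)} = \left(\left(4 - a\right) + 19\right) \left(E + \left(6 + \frac{\sqrt{7}}{9}\right)\right) = \left(23 - a\right) \left(6 + E + \frac{\sqrt{7}}{9}\right)$)
$d{\left(-5,2 \right)} \left(15 + 5\right) = \left(138 - -30 + 23 \cdot 2 + \frac{23 \sqrt{7}}{9} - 2 \left(-5\right) - - \frac{5 \sqrt{7}}{9}\right) \left(15 + 5\right) = \left(138 + 30 + 46 + \frac{23 \sqrt{7}}{9} + 10 + \frac{5 \sqrt{7}}{9}\right) 20 = \left(224 + \frac{28 \sqrt{7}}{9}\right) 20 = 4480 + \frac{560 \sqrt{7}}{9}$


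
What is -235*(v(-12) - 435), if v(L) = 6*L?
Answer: 119145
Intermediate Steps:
-235*(v(-12) - 435) = -235*(6*(-12) - 435) = -235*(-72 - 435) = -235*(-507) = 119145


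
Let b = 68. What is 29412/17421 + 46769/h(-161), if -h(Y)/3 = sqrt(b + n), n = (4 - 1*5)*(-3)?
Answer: 9804/5807 - 46769*sqrt(71)/213 ≈ -1848.5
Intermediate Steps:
n = 3 (n = (4 - 5)*(-3) = -1*(-3) = 3)
h(Y) = -3*sqrt(71) (h(Y) = -3*sqrt(68 + 3) = -3*sqrt(71))
29412/17421 + 46769/h(-161) = 29412/17421 + 46769/((-3*sqrt(71))) = 29412*(1/17421) + 46769*(-sqrt(71)/213) = 9804/5807 - 46769*sqrt(71)/213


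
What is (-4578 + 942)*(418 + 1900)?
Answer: -8428248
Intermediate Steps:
(-4578 + 942)*(418 + 1900) = -3636*2318 = -8428248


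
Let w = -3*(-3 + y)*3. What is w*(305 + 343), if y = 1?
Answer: 11664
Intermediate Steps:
w = 18 (w = -3*(-3 + 1)*3 = -(-6)*3 = -3*(-6) = 18)
w*(305 + 343) = 18*(305 + 343) = 18*648 = 11664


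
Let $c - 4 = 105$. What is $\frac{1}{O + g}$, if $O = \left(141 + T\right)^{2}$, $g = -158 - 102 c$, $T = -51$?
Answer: $- \frac{1}{3176} \approx -0.00031486$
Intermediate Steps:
$c = 109$ ($c = 4 + 105 = 109$)
$g = -11276$ ($g = -158 - 11118 = -11276$)
$O = 8100$ ($O = \left(141 - 51\right)^{2} = 90^{2} = 8100$)
$\frac{1}{O + g} = \frac{1}{8100 - 11276} = \frac{1}{-3176} = - \frac{1}{3176}$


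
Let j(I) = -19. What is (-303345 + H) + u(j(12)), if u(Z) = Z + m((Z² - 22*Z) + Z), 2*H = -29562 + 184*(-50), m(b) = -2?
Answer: -322747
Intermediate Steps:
H = -19381 (H = (-29562 + 184*(-50))/2 = (-29562 - 9200)/2 = (½)*(-38762) = -19381)
u(Z) = -2 + Z (u(Z) = Z - 2 = -2 + Z)
(-303345 + H) + u(j(12)) = (-303345 - 19381) + (-2 - 19) = -322726 - 21 = -322747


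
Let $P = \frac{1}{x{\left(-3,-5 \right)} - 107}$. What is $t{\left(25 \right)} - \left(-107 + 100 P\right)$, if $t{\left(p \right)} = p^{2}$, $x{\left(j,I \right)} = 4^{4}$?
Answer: $\frac{108968}{149} \approx 731.33$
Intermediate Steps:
$x{\left(j,I \right)} = 256$
$P = \frac{1}{149}$ ($P = \frac{1}{256 - 107} = \frac{1}{149} \approx 0.0067114$)
$t{\left(25 \right)} - \left(-107 + 100 P\right) = 25^{2} + \left(107 - \frac{100}{149}\right) = 625 + \left(107 - \frac{100}{149}\right) = 625 + \frac{15843}{149} = \frac{108968}{149}$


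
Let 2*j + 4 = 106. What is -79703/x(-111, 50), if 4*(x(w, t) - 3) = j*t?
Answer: -159406/1281 ≈ -124.44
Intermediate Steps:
j = 51 (j = -2 + (1/2)*106 = -2 + 53 = 51)
x(w, t) = 3 + 51*t/4 (x(w, t) = 3 + (51*t)/4 = 3 + 51*t/4)
-79703/x(-111, 50) = -79703/(3 + (51/4)*50) = -79703/(3 + 1275/2) = -79703/1281/2 = -79703*2/1281 = -159406/1281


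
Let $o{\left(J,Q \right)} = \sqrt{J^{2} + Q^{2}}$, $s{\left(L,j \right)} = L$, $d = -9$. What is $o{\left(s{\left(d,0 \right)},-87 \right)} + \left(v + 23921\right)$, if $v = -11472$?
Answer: $12449 + 15 \sqrt{34} \approx 12536.0$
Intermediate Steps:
$o{\left(s{\left(d,0 \right)},-87 \right)} + \left(v + 23921\right) = \sqrt{\left(-9\right)^{2} + \left(-87\right)^{2}} + \left(-11472 + 23921\right) = \sqrt{81 + 7569} + 12449 = \sqrt{7650} + 12449 = 15 \sqrt{34} + 12449 = 12449 + 15 \sqrt{34}$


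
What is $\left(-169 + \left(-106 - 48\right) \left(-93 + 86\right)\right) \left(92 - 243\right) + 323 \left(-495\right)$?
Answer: $-297144$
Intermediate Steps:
$\left(-169 + \left(-106 - 48\right) \left(-93 + 86\right)\right) \left(92 - 243\right) + 323 \left(-495\right) = \left(-169 - -1078\right) \left(-151\right) - 159885 = \left(-169 + 1078\right) \left(-151\right) - 159885 = 909 \left(-151\right) - 159885 = -137259 - 159885 = -297144$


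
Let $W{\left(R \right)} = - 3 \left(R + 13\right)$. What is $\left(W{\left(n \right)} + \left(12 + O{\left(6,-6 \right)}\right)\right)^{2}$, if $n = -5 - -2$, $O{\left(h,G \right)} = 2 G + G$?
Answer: $1296$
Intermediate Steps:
$O{\left(h,G \right)} = 3 G$
$n = -3$ ($n = -5 + 2 = -3$)
$W{\left(R \right)} = -39 - 3 R$ ($W{\left(R \right)} = - 3 \left(13 + R\right) = -39 - 3 R$)
$\left(W{\left(n \right)} + \left(12 + O{\left(6,-6 \right)}\right)\right)^{2} = \left(\left(-39 - -9\right) + \left(12 + 3 \left(-6\right)\right)\right)^{2} = \left(\left(-39 + 9\right) + \left(12 - 18\right)\right)^{2} = \left(-30 - 6\right)^{2} = \left(-36\right)^{2} = 1296$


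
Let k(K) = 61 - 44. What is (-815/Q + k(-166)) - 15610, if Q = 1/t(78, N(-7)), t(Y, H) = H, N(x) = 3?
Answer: -18038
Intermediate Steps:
k(K) = 17
Q = 1/3 ≈ 0.33333
(-815/Q + k(-166)) - 15610 = (-815/1/3 + 17) - 15610 = (-815*3 + 17) - 15610 = (-2445 + 17) - 15610 = -2428 - 15610 = -18038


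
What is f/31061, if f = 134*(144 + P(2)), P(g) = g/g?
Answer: 19430/31061 ≈ 0.62554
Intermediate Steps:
P(g) = 1
f = 19430 (f = 134*(144 + 1) = 134*145 = 19430)
f/31061 = 19430/31061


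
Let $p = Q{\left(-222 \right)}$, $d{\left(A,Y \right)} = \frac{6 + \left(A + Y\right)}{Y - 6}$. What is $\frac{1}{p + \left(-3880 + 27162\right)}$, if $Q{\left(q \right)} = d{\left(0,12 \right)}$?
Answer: $\frac{1}{23285} \approx 4.2946 \cdot 10^{-5}$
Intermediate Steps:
$d{\left(A,Y \right)} = \frac{6 + A + Y}{-6 + Y}$
$Q{\left(q \right)} = 3$ ($Q{\left(q \right)} = \frac{6 + 0 + 12}{-6 + 12} = \frac{1}{6} \cdot 18 = 3$)
$p = 3$
$\frac{1}{p + \left(-3880 + 27162\right)} = \frac{1}{3 + \left(-3880 + 27162\right)} = \frac{1}{3 + 23282} = \frac{1}{23285}$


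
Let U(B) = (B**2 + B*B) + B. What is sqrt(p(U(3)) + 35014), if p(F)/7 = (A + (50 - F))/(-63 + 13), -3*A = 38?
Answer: sqrt(31510542)/30 ≈ 187.11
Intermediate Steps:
A = -38/3 (A = -1/3*38 = -38/3 ≈ -12.667)
U(B) = B + 2*B**2 (U(B) = (B**2 + B**2) + B = 2*B**2 + B = B + 2*B**2)
p(F) = -392/75 + 7*F/50 (p(F) = 7*((-38/3 + (50 - F))/(-63 + 13)) = 7*((112/3 - F)/(-50)) = 7*((112/3 - F)*(-1/50)) = 7*(-56/75 + F/50) = -392/75 + 7*F/50)
sqrt(p(U(3)) + 35014) = sqrt((-392/75 + 7*(3*(1 + 2*3))/50) + 35014) = sqrt((-392/75 + 7*(3*(1 + 6))/50) + 35014) = sqrt((-392/75 + 7*(3*7)/50) + 35014) = sqrt((-392/75 + (7/50)*21) + 35014) = sqrt((-392/75 + 147/50) + 35014) = sqrt(-343/150 + 35014) = sqrt(5251757/150) = sqrt(31510542)/30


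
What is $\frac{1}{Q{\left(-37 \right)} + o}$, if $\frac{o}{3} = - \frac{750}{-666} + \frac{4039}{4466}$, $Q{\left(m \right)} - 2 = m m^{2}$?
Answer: $- \frac{23606}{1195523709} \approx -1.9745 \cdot 10^{-5}$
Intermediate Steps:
$Q{\left(m \right)} = 2 + m^{3}$ ($Q{\left(m \right)} = 2 + m m^{2} = 2 + m^{3}$)
$o = \frac{143797}{23606}$ ($o = 3 \left(- \frac{750}{-666} + \frac{4039}{4466}\right) = 3 \left(\left(-750\right) \left(- \frac{1}{666}\right) + 4039 \cdot \frac{1}{4466}\right) = 3 \left(\frac{125}{111} + \frac{577}{638}\right) = 3 \cdot \frac{143797}{70818} = \frac{143797}{23606} \approx 6.0915$)
$\frac{1}{Q{\left(-37 \right)} + o} = \frac{1}{\left(2 + \left(-37\right)^{3}\right) + \frac{143797}{23606}} = \frac{1}{\left(2 - 50653\right) + \frac{143797}{23606}} = \frac{1}{-50651 + \frac{143797}{23606}} = \frac{1}{- \frac{1195523709}{23606}} = - \frac{23606}{1195523709}$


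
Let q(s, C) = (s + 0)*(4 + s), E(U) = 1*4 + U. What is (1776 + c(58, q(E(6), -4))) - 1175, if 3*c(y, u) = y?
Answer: 1861/3 ≈ 620.33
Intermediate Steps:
E(U) = 4 + U
q(s, C) = s*(4 + s)
c(y, u) = y/3
(1776 + c(58, q(E(6), -4))) - 1175 = (1776 + (⅓)*58) - 1175 = (1776 + 58/3) - 1175 = 5386/3 - 1175 = 1861/3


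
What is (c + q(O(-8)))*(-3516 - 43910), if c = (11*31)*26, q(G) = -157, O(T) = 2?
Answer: -413033034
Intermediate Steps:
c = 8866 (c = 341*26 = 8866)
(c + q(O(-8)))*(-3516 - 43910) = (8866 - 157)*(-3516 - 43910) = 8709*(-47426) = -413033034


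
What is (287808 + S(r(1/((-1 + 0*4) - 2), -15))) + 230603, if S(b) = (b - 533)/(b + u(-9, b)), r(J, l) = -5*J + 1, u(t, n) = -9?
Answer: 9851400/19 ≈ 5.1849e+5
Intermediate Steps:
r(J, l) = 1 - 5*J
S(b) = (-533 + b)/(-9 + b) (S(b) = (b - 533)/(b - 9) = (-533 + b)/(-9 + b))
(287808 + S(r(1/((-1 + 0*4) - 2), -15))) + 230603 = (287808 + (-533 + (1 - 5/((-1 + 0*4) - 2)))/(-9 + (1 - 5/((-1 + 0*4) - 2)))) + 230603 = (287808 + (-533 + (1 - 5/((-1 + 0) - 2)))/(-9 + (1 - 5/((-1 + 0) - 2)))) + 230603 = (287808 + (-533 + (1 - 5/(-1 - 2)))/(-9 + (1 - 5/(-1 - 2)))) + 230603 = (287808 + (-533 + (1 - 5/(-3)))/(-9 + (1 - 5/(-3)))) + 230603 = (287808 + (-533 + (1 - 5*(-⅓)))/(-9 + (1 - 5*(-⅓)))) + 230603 = (287808 + (-533 + (1 + 5/3))/(-9 + (1 + 5/3))) + 230603 = (287808 + (-533 + 8/3)/(-9 + 8/3)) + 230603 = (287808 - 1591/3/(-19/3)) + 230603 = (287808 - 3/19*(-1591/3)) + 230603 = (287808 + 1591/19) + 230603 = 5469943/19 + 230603 = 9851400/19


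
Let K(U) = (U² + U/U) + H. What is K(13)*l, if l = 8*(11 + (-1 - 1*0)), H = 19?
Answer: 15120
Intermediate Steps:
l = 80 (l = 8*(11 + (-1 + 0)) = 8*(11 - 1) = 8*10 = 80)
K(U) = 20 + U² (K(U) = (U² + U/U) + 19 = (U² + 1) + 19 = (1 + U²) + 19 = 20 + U²)
K(13)*l = (20 + 13²)*80 = (20 + 169)*80 = 189*80 = 15120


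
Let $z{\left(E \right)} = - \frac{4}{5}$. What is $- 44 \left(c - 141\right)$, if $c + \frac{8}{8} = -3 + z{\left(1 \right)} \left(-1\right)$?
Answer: $\frac{31724}{5} \approx 6344.8$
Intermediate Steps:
$z{\left(E \right)} = - \frac{4}{5}$ ($z{\left(E \right)} = \left(-4\right) \frac{1}{5} = - \frac{4}{5}$)
$c = - \frac{16}{5}$ ($c = -1 - \frac{11}{5} = - \frac{16}{5} \approx -3.2$)
$- 44 \left(c - 141\right) = - 44 \left(- \frac{16}{5} - 141\right) = \left(-44\right) \left(- \frac{721}{5}\right) = \frac{31724}{5}$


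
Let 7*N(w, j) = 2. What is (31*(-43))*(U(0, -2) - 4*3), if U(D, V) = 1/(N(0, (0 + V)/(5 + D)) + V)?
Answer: 201283/12 ≈ 16774.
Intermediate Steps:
N(w, j) = 2/7 (N(w, j) = (1/7)*2 = 2/7)
U(D, V) = 1/(2/7 + V)
(31*(-43))*(U(0, -2) - 4*3) = (31*(-43))*(7/(2 + 7*(-2)) - 4*3) = -1333*(7/(2 - 14) - 12) = -1333*(7/(-12) - 12) = -1333*(7*(-1/12) - 12) = -1333*(-7/12 - 12) = -1333*(-151/12) = 201283/12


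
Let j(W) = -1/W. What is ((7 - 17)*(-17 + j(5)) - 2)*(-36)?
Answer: -6120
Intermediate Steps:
((7 - 17)*(-17 + j(5)) - 2)*(-36) = ((7 - 17)*(-17 - 1/5) - 2)*(-36) = (-10*(-17 - 1*1/5) - 2)*(-36) = (-10*(-17 - 1/5) - 2)*(-36) = (-10*(-86/5) - 2)*(-36) = (172 - 2)*(-36) = 170*(-36) = -6120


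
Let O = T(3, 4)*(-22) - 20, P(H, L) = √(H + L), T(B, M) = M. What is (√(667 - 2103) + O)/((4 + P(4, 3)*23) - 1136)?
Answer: (108 - 2*I*√359)/(1132 - 23*√7) ≈ 0.10083 - 0.035378*I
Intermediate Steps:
O = -108 (O = 4*(-22) - 20 = -88 - 20 = -108)
(√(667 - 2103) + O)/((4 + P(4, 3)*23) - 1136) = (√(667 - 2103) - 108)/((4 + √(4 + 3)*23) - 1136) = (√(-1436) - 108)/((4 + √7*23) - 1136) = (2*I*√359 - 108)/((4 + 23*√7) - 1136) = (-108 + 2*I*√359)/(-1132 + 23*√7)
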